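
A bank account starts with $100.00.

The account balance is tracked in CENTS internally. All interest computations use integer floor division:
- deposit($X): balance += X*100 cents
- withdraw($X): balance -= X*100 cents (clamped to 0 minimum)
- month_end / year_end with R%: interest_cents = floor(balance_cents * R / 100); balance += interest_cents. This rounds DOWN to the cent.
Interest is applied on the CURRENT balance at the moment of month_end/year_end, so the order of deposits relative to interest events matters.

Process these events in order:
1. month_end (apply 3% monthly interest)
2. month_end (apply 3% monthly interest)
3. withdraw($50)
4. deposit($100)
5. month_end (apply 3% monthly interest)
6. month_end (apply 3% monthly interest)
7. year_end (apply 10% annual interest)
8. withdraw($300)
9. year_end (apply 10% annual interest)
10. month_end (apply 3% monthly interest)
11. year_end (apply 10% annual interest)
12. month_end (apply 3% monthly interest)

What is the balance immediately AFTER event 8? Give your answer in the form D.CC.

After 1 (month_end (apply 3% monthly interest)): balance=$103.00 total_interest=$3.00
After 2 (month_end (apply 3% monthly interest)): balance=$106.09 total_interest=$6.09
After 3 (withdraw($50)): balance=$56.09 total_interest=$6.09
After 4 (deposit($100)): balance=$156.09 total_interest=$6.09
After 5 (month_end (apply 3% monthly interest)): balance=$160.77 total_interest=$10.77
After 6 (month_end (apply 3% monthly interest)): balance=$165.59 total_interest=$15.59
After 7 (year_end (apply 10% annual interest)): balance=$182.14 total_interest=$32.14
After 8 (withdraw($300)): balance=$0.00 total_interest=$32.14

Answer: 0.00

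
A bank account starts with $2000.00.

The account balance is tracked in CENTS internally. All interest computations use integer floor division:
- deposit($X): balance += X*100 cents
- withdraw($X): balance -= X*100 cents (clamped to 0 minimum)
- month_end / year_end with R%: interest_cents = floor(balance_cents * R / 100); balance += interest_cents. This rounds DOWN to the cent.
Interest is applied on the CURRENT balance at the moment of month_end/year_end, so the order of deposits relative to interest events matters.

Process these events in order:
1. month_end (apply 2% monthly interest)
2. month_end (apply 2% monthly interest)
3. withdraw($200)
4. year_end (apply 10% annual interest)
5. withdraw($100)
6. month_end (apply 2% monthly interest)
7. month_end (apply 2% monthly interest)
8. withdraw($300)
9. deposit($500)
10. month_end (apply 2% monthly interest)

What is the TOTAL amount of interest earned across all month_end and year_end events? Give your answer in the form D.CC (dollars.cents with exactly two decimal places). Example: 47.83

Answer: 393.37

Derivation:
After 1 (month_end (apply 2% monthly interest)): balance=$2040.00 total_interest=$40.00
After 2 (month_end (apply 2% monthly interest)): balance=$2080.80 total_interest=$80.80
After 3 (withdraw($200)): balance=$1880.80 total_interest=$80.80
After 4 (year_end (apply 10% annual interest)): balance=$2068.88 total_interest=$268.88
After 5 (withdraw($100)): balance=$1968.88 total_interest=$268.88
After 6 (month_end (apply 2% monthly interest)): balance=$2008.25 total_interest=$308.25
After 7 (month_end (apply 2% monthly interest)): balance=$2048.41 total_interest=$348.41
After 8 (withdraw($300)): balance=$1748.41 total_interest=$348.41
After 9 (deposit($500)): balance=$2248.41 total_interest=$348.41
After 10 (month_end (apply 2% monthly interest)): balance=$2293.37 total_interest=$393.37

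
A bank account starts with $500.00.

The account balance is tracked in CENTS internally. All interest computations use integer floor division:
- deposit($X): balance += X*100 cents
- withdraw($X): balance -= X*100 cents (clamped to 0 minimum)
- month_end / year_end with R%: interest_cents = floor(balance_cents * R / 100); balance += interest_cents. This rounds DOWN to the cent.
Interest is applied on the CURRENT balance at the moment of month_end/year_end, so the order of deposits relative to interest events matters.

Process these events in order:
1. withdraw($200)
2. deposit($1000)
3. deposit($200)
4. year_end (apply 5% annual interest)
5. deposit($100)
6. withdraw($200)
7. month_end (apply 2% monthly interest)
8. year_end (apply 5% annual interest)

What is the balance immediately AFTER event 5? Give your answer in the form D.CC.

After 1 (withdraw($200)): balance=$300.00 total_interest=$0.00
After 2 (deposit($1000)): balance=$1300.00 total_interest=$0.00
After 3 (deposit($200)): balance=$1500.00 total_interest=$0.00
After 4 (year_end (apply 5% annual interest)): balance=$1575.00 total_interest=$75.00
After 5 (deposit($100)): balance=$1675.00 total_interest=$75.00

Answer: 1675.00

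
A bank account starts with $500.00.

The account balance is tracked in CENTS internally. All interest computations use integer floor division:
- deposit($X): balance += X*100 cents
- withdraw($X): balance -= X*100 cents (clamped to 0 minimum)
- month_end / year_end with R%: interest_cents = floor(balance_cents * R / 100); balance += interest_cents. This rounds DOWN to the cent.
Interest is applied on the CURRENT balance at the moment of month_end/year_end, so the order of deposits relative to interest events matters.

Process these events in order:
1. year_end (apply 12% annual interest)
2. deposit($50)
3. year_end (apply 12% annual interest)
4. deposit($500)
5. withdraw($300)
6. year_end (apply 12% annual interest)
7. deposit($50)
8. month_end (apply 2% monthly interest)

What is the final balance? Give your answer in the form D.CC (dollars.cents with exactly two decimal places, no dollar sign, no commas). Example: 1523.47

After 1 (year_end (apply 12% annual interest)): balance=$560.00 total_interest=$60.00
After 2 (deposit($50)): balance=$610.00 total_interest=$60.00
After 3 (year_end (apply 12% annual interest)): balance=$683.20 total_interest=$133.20
After 4 (deposit($500)): balance=$1183.20 total_interest=$133.20
After 5 (withdraw($300)): balance=$883.20 total_interest=$133.20
After 6 (year_end (apply 12% annual interest)): balance=$989.18 total_interest=$239.18
After 7 (deposit($50)): balance=$1039.18 total_interest=$239.18
After 8 (month_end (apply 2% monthly interest)): balance=$1059.96 total_interest=$259.96

Answer: 1059.96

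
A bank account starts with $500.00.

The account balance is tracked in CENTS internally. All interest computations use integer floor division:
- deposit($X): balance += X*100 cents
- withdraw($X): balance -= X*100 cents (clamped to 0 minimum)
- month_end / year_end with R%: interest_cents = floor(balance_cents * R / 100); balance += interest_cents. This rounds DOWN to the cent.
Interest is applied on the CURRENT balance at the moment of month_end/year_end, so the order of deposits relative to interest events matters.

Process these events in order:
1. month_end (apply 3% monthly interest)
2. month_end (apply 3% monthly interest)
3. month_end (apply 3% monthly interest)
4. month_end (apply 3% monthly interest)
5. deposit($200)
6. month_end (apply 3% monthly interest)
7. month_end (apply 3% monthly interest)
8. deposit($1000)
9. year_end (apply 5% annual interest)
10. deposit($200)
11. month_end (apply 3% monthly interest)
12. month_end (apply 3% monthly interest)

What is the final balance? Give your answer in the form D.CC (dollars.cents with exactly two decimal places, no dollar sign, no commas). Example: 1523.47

Answer: 2227.49

Derivation:
After 1 (month_end (apply 3% monthly interest)): balance=$515.00 total_interest=$15.00
After 2 (month_end (apply 3% monthly interest)): balance=$530.45 total_interest=$30.45
After 3 (month_end (apply 3% monthly interest)): balance=$546.36 total_interest=$46.36
After 4 (month_end (apply 3% monthly interest)): balance=$562.75 total_interest=$62.75
After 5 (deposit($200)): balance=$762.75 total_interest=$62.75
After 6 (month_end (apply 3% monthly interest)): balance=$785.63 total_interest=$85.63
After 7 (month_end (apply 3% monthly interest)): balance=$809.19 total_interest=$109.19
After 8 (deposit($1000)): balance=$1809.19 total_interest=$109.19
After 9 (year_end (apply 5% annual interest)): balance=$1899.64 total_interest=$199.64
After 10 (deposit($200)): balance=$2099.64 total_interest=$199.64
After 11 (month_end (apply 3% monthly interest)): balance=$2162.62 total_interest=$262.62
After 12 (month_end (apply 3% monthly interest)): balance=$2227.49 total_interest=$327.49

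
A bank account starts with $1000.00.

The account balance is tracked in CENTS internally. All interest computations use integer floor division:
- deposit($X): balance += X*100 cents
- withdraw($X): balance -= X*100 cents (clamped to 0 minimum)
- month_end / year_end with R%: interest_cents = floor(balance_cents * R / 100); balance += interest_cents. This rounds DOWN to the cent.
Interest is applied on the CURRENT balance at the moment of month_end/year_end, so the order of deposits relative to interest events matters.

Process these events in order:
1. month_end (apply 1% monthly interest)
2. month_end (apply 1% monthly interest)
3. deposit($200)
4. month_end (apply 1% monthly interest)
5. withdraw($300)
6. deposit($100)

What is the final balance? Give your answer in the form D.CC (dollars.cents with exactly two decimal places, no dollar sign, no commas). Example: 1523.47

After 1 (month_end (apply 1% monthly interest)): balance=$1010.00 total_interest=$10.00
After 2 (month_end (apply 1% monthly interest)): balance=$1020.10 total_interest=$20.10
After 3 (deposit($200)): balance=$1220.10 total_interest=$20.10
After 4 (month_end (apply 1% monthly interest)): balance=$1232.30 total_interest=$32.30
After 5 (withdraw($300)): balance=$932.30 total_interest=$32.30
After 6 (deposit($100)): balance=$1032.30 total_interest=$32.30

Answer: 1032.30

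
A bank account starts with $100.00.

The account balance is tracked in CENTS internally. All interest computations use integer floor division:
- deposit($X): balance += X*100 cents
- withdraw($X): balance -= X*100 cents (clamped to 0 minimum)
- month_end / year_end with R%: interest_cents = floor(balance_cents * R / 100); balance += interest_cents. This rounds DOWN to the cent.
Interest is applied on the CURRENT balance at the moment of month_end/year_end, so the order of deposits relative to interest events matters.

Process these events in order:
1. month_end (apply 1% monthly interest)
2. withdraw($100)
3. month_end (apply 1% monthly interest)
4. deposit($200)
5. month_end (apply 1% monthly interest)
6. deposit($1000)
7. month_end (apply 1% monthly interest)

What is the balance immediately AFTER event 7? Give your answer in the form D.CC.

Answer: 1215.05

Derivation:
After 1 (month_end (apply 1% monthly interest)): balance=$101.00 total_interest=$1.00
After 2 (withdraw($100)): balance=$1.00 total_interest=$1.00
After 3 (month_end (apply 1% monthly interest)): balance=$1.01 total_interest=$1.01
After 4 (deposit($200)): balance=$201.01 total_interest=$1.01
After 5 (month_end (apply 1% monthly interest)): balance=$203.02 total_interest=$3.02
After 6 (deposit($1000)): balance=$1203.02 total_interest=$3.02
After 7 (month_end (apply 1% monthly interest)): balance=$1215.05 total_interest=$15.05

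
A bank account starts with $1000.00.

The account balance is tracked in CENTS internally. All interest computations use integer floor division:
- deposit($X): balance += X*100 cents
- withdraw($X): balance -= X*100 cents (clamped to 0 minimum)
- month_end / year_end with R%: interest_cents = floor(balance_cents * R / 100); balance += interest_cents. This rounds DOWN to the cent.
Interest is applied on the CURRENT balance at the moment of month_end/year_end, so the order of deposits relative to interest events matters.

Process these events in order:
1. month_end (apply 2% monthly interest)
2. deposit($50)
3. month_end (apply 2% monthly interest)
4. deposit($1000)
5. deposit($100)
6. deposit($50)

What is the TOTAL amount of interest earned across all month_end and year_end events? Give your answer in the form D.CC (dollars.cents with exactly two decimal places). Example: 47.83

After 1 (month_end (apply 2% monthly interest)): balance=$1020.00 total_interest=$20.00
After 2 (deposit($50)): balance=$1070.00 total_interest=$20.00
After 3 (month_end (apply 2% monthly interest)): balance=$1091.40 total_interest=$41.40
After 4 (deposit($1000)): balance=$2091.40 total_interest=$41.40
After 5 (deposit($100)): balance=$2191.40 total_interest=$41.40
After 6 (deposit($50)): balance=$2241.40 total_interest=$41.40

Answer: 41.40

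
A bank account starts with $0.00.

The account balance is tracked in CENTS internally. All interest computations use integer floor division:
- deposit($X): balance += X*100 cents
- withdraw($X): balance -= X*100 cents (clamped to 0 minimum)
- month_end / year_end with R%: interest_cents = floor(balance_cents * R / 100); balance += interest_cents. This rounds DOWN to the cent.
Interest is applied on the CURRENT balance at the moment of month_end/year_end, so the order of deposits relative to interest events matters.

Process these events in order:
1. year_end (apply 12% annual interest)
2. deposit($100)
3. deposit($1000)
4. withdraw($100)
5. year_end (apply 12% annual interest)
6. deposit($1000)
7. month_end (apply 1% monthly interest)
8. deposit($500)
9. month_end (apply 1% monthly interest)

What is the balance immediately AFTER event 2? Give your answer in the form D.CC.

After 1 (year_end (apply 12% annual interest)): balance=$0.00 total_interest=$0.00
After 2 (deposit($100)): balance=$100.00 total_interest=$0.00

Answer: 100.00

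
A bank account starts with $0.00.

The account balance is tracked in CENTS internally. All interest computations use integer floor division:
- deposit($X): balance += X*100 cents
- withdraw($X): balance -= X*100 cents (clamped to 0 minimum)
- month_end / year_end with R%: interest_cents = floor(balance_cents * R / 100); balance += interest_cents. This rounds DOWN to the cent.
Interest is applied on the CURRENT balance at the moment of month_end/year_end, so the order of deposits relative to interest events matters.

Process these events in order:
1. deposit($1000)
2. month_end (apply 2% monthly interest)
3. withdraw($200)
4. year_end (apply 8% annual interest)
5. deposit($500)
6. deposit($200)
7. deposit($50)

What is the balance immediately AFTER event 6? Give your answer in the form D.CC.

Answer: 1585.60

Derivation:
After 1 (deposit($1000)): balance=$1000.00 total_interest=$0.00
After 2 (month_end (apply 2% monthly interest)): balance=$1020.00 total_interest=$20.00
After 3 (withdraw($200)): balance=$820.00 total_interest=$20.00
After 4 (year_end (apply 8% annual interest)): balance=$885.60 total_interest=$85.60
After 5 (deposit($500)): balance=$1385.60 total_interest=$85.60
After 6 (deposit($200)): balance=$1585.60 total_interest=$85.60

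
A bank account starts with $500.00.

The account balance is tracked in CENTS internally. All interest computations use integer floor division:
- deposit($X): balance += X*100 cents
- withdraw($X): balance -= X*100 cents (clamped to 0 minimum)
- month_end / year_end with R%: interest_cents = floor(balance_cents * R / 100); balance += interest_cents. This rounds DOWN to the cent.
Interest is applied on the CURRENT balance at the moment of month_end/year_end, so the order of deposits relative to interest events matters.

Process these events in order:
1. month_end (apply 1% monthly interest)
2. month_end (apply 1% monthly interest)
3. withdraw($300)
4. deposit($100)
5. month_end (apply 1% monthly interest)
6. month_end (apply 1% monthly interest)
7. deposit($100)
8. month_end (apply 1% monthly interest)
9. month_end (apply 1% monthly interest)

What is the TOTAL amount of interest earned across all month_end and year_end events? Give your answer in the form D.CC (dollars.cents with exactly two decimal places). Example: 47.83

Answer: 24.64

Derivation:
After 1 (month_end (apply 1% monthly interest)): balance=$505.00 total_interest=$5.00
After 2 (month_end (apply 1% monthly interest)): balance=$510.05 total_interest=$10.05
After 3 (withdraw($300)): balance=$210.05 total_interest=$10.05
After 4 (deposit($100)): balance=$310.05 total_interest=$10.05
After 5 (month_end (apply 1% monthly interest)): balance=$313.15 total_interest=$13.15
After 6 (month_end (apply 1% monthly interest)): balance=$316.28 total_interest=$16.28
After 7 (deposit($100)): balance=$416.28 total_interest=$16.28
After 8 (month_end (apply 1% monthly interest)): balance=$420.44 total_interest=$20.44
After 9 (month_end (apply 1% monthly interest)): balance=$424.64 total_interest=$24.64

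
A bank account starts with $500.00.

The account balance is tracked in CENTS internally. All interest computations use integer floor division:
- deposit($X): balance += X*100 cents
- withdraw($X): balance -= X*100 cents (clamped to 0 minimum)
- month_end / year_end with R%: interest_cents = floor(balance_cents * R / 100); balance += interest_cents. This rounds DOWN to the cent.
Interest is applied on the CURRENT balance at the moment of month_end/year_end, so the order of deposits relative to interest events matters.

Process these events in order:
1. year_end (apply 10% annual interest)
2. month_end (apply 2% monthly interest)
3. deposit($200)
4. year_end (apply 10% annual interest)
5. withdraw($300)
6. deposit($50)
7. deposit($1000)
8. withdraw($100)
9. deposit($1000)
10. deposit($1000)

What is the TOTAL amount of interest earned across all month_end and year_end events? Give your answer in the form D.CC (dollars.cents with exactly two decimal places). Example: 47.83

After 1 (year_end (apply 10% annual interest)): balance=$550.00 total_interest=$50.00
After 2 (month_end (apply 2% monthly interest)): balance=$561.00 total_interest=$61.00
After 3 (deposit($200)): balance=$761.00 total_interest=$61.00
After 4 (year_end (apply 10% annual interest)): balance=$837.10 total_interest=$137.10
After 5 (withdraw($300)): balance=$537.10 total_interest=$137.10
After 6 (deposit($50)): balance=$587.10 total_interest=$137.10
After 7 (deposit($1000)): balance=$1587.10 total_interest=$137.10
After 8 (withdraw($100)): balance=$1487.10 total_interest=$137.10
After 9 (deposit($1000)): balance=$2487.10 total_interest=$137.10
After 10 (deposit($1000)): balance=$3487.10 total_interest=$137.10

Answer: 137.10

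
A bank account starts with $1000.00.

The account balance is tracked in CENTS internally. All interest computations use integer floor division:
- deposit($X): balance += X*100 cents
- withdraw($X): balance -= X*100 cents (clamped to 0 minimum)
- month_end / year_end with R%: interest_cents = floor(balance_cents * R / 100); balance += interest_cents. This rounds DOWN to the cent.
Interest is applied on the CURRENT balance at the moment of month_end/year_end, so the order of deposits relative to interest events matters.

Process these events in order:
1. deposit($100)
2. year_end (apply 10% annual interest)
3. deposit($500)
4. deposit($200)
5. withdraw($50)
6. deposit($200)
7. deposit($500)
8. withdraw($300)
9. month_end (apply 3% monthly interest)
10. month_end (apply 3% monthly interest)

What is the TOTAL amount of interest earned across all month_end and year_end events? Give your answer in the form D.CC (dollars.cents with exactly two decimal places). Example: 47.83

Answer: 247.63

Derivation:
After 1 (deposit($100)): balance=$1100.00 total_interest=$0.00
After 2 (year_end (apply 10% annual interest)): balance=$1210.00 total_interest=$110.00
After 3 (deposit($500)): balance=$1710.00 total_interest=$110.00
After 4 (deposit($200)): balance=$1910.00 total_interest=$110.00
After 5 (withdraw($50)): balance=$1860.00 total_interest=$110.00
After 6 (deposit($200)): balance=$2060.00 total_interest=$110.00
After 7 (deposit($500)): balance=$2560.00 total_interest=$110.00
After 8 (withdraw($300)): balance=$2260.00 total_interest=$110.00
After 9 (month_end (apply 3% monthly interest)): balance=$2327.80 total_interest=$177.80
After 10 (month_end (apply 3% monthly interest)): balance=$2397.63 total_interest=$247.63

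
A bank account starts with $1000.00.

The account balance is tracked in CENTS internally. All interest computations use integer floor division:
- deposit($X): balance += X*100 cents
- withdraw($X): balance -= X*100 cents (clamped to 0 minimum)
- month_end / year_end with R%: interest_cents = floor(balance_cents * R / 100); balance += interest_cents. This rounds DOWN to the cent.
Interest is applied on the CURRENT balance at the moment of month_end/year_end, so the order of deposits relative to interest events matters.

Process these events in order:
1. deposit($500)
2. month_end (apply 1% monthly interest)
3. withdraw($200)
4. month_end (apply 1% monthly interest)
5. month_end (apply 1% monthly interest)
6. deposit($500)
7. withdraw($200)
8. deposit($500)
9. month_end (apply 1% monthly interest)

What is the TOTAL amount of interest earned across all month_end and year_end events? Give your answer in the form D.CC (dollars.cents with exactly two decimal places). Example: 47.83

Answer: 62.84

Derivation:
After 1 (deposit($500)): balance=$1500.00 total_interest=$0.00
After 2 (month_end (apply 1% monthly interest)): balance=$1515.00 total_interest=$15.00
After 3 (withdraw($200)): balance=$1315.00 total_interest=$15.00
After 4 (month_end (apply 1% monthly interest)): balance=$1328.15 total_interest=$28.15
After 5 (month_end (apply 1% monthly interest)): balance=$1341.43 total_interest=$41.43
After 6 (deposit($500)): balance=$1841.43 total_interest=$41.43
After 7 (withdraw($200)): balance=$1641.43 total_interest=$41.43
After 8 (deposit($500)): balance=$2141.43 total_interest=$41.43
After 9 (month_end (apply 1% monthly interest)): balance=$2162.84 total_interest=$62.84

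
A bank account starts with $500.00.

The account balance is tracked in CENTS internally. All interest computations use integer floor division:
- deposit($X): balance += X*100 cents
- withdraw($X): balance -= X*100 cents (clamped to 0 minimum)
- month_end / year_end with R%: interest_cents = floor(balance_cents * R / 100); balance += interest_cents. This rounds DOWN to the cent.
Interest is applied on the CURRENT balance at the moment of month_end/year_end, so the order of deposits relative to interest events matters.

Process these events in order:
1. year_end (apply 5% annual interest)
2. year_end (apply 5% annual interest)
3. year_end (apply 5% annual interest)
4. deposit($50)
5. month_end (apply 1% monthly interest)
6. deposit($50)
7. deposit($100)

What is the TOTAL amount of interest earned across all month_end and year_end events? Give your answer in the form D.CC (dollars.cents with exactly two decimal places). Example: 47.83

Answer: 85.09

Derivation:
After 1 (year_end (apply 5% annual interest)): balance=$525.00 total_interest=$25.00
After 2 (year_end (apply 5% annual interest)): balance=$551.25 total_interest=$51.25
After 3 (year_end (apply 5% annual interest)): balance=$578.81 total_interest=$78.81
After 4 (deposit($50)): balance=$628.81 total_interest=$78.81
After 5 (month_end (apply 1% monthly interest)): balance=$635.09 total_interest=$85.09
After 6 (deposit($50)): balance=$685.09 total_interest=$85.09
After 7 (deposit($100)): balance=$785.09 total_interest=$85.09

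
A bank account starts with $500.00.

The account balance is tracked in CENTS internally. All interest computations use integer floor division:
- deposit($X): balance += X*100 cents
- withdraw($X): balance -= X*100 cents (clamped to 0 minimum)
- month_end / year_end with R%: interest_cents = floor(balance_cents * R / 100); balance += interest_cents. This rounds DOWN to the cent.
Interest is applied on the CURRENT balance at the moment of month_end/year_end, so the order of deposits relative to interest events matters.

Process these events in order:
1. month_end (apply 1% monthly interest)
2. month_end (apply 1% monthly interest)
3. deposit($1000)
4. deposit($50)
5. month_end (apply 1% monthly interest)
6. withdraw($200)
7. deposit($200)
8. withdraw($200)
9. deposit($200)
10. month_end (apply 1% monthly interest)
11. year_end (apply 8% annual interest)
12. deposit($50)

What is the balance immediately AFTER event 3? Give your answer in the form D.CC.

Answer: 1510.05

Derivation:
After 1 (month_end (apply 1% monthly interest)): balance=$505.00 total_interest=$5.00
After 2 (month_end (apply 1% monthly interest)): balance=$510.05 total_interest=$10.05
After 3 (deposit($1000)): balance=$1510.05 total_interest=$10.05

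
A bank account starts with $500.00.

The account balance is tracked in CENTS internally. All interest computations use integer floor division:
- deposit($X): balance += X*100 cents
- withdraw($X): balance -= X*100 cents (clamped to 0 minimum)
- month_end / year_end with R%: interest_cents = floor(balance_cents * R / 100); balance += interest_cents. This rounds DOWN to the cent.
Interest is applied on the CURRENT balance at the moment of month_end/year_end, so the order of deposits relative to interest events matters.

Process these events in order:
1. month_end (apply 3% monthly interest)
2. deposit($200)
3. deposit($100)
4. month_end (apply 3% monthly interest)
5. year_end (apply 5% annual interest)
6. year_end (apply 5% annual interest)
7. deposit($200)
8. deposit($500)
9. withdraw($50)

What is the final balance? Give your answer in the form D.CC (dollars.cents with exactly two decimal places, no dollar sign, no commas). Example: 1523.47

Answer: 1575.49

Derivation:
After 1 (month_end (apply 3% monthly interest)): balance=$515.00 total_interest=$15.00
After 2 (deposit($200)): balance=$715.00 total_interest=$15.00
After 3 (deposit($100)): balance=$815.00 total_interest=$15.00
After 4 (month_end (apply 3% monthly interest)): balance=$839.45 total_interest=$39.45
After 5 (year_end (apply 5% annual interest)): balance=$881.42 total_interest=$81.42
After 6 (year_end (apply 5% annual interest)): balance=$925.49 total_interest=$125.49
After 7 (deposit($200)): balance=$1125.49 total_interest=$125.49
After 8 (deposit($500)): balance=$1625.49 total_interest=$125.49
After 9 (withdraw($50)): balance=$1575.49 total_interest=$125.49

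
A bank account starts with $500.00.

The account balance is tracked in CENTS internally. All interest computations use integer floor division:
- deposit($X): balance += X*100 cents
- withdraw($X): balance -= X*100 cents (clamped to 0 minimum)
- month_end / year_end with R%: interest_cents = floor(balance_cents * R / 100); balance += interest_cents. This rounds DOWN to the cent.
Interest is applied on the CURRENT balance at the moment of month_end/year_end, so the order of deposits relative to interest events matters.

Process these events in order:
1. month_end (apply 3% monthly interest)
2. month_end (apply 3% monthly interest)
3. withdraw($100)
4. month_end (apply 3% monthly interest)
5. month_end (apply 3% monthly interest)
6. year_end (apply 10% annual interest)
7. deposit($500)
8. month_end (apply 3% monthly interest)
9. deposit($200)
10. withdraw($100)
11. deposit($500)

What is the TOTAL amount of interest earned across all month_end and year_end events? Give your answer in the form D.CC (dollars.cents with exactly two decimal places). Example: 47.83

After 1 (month_end (apply 3% monthly interest)): balance=$515.00 total_interest=$15.00
After 2 (month_end (apply 3% monthly interest)): balance=$530.45 total_interest=$30.45
After 3 (withdraw($100)): balance=$430.45 total_interest=$30.45
After 4 (month_end (apply 3% monthly interest)): balance=$443.36 total_interest=$43.36
After 5 (month_end (apply 3% monthly interest)): balance=$456.66 total_interest=$56.66
After 6 (year_end (apply 10% annual interest)): balance=$502.32 total_interest=$102.32
After 7 (deposit($500)): balance=$1002.32 total_interest=$102.32
After 8 (month_end (apply 3% monthly interest)): balance=$1032.38 total_interest=$132.38
After 9 (deposit($200)): balance=$1232.38 total_interest=$132.38
After 10 (withdraw($100)): balance=$1132.38 total_interest=$132.38
After 11 (deposit($500)): balance=$1632.38 total_interest=$132.38

Answer: 132.38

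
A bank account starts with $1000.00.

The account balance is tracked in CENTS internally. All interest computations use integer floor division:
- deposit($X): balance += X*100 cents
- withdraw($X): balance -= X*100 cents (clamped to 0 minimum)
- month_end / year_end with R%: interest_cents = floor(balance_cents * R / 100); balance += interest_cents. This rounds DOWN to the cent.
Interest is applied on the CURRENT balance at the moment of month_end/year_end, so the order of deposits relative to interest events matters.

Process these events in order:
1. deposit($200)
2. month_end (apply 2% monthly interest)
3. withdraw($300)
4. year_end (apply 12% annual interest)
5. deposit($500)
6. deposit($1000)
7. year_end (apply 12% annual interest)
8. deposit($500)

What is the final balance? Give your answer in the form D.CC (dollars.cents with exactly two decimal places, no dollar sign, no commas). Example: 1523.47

Answer: 3339.06

Derivation:
After 1 (deposit($200)): balance=$1200.00 total_interest=$0.00
After 2 (month_end (apply 2% monthly interest)): balance=$1224.00 total_interest=$24.00
After 3 (withdraw($300)): balance=$924.00 total_interest=$24.00
After 4 (year_end (apply 12% annual interest)): balance=$1034.88 total_interest=$134.88
After 5 (deposit($500)): balance=$1534.88 total_interest=$134.88
After 6 (deposit($1000)): balance=$2534.88 total_interest=$134.88
After 7 (year_end (apply 12% annual interest)): balance=$2839.06 total_interest=$439.06
After 8 (deposit($500)): balance=$3339.06 total_interest=$439.06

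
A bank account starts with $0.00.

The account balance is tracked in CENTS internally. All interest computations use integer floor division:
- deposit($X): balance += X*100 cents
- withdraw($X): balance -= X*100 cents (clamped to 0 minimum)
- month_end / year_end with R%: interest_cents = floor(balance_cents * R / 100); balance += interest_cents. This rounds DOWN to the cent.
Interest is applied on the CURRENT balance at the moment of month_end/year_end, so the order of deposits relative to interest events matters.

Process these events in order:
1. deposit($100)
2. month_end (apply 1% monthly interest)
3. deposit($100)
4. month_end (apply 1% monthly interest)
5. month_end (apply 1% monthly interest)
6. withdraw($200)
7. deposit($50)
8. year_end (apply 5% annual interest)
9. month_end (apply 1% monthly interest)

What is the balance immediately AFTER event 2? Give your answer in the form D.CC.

Answer: 101.00

Derivation:
After 1 (deposit($100)): balance=$100.00 total_interest=$0.00
After 2 (month_end (apply 1% monthly interest)): balance=$101.00 total_interest=$1.00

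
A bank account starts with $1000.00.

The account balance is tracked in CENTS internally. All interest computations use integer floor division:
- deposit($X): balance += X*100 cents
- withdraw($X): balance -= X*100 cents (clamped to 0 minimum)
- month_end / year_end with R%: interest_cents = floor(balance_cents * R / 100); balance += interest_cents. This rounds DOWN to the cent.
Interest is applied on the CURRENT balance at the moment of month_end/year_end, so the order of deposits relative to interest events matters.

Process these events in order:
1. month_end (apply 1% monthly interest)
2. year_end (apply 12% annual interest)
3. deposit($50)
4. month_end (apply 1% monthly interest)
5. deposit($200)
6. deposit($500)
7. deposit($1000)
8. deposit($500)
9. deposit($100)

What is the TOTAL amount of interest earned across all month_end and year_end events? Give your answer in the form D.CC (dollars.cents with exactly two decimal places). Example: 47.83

After 1 (month_end (apply 1% monthly interest)): balance=$1010.00 total_interest=$10.00
After 2 (year_end (apply 12% annual interest)): balance=$1131.20 total_interest=$131.20
After 3 (deposit($50)): balance=$1181.20 total_interest=$131.20
After 4 (month_end (apply 1% monthly interest)): balance=$1193.01 total_interest=$143.01
After 5 (deposit($200)): balance=$1393.01 total_interest=$143.01
After 6 (deposit($500)): balance=$1893.01 total_interest=$143.01
After 7 (deposit($1000)): balance=$2893.01 total_interest=$143.01
After 8 (deposit($500)): balance=$3393.01 total_interest=$143.01
After 9 (deposit($100)): balance=$3493.01 total_interest=$143.01

Answer: 143.01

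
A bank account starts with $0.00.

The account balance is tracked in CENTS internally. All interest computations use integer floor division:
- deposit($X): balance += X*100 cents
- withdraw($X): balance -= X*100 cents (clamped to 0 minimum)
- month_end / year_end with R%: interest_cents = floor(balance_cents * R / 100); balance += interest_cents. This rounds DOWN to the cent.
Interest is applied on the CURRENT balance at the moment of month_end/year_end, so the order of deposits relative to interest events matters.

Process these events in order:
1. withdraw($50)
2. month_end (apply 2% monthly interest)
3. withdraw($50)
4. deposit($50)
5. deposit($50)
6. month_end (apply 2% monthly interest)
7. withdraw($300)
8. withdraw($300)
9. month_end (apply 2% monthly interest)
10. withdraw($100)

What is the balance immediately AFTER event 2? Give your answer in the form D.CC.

After 1 (withdraw($50)): balance=$0.00 total_interest=$0.00
After 2 (month_end (apply 2% monthly interest)): balance=$0.00 total_interest=$0.00

Answer: 0.00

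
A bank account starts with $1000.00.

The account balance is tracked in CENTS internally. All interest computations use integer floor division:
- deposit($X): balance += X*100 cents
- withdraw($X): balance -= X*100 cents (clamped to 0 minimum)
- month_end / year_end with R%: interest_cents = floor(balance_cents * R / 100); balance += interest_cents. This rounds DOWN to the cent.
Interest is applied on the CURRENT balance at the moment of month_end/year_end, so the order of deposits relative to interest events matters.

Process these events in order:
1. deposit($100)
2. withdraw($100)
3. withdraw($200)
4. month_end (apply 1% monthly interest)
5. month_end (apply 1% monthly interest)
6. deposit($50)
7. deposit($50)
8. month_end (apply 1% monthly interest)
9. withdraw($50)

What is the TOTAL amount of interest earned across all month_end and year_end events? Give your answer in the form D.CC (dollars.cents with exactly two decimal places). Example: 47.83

After 1 (deposit($100)): balance=$1100.00 total_interest=$0.00
After 2 (withdraw($100)): balance=$1000.00 total_interest=$0.00
After 3 (withdraw($200)): balance=$800.00 total_interest=$0.00
After 4 (month_end (apply 1% monthly interest)): balance=$808.00 total_interest=$8.00
After 5 (month_end (apply 1% monthly interest)): balance=$816.08 total_interest=$16.08
After 6 (deposit($50)): balance=$866.08 total_interest=$16.08
After 7 (deposit($50)): balance=$916.08 total_interest=$16.08
After 8 (month_end (apply 1% monthly interest)): balance=$925.24 total_interest=$25.24
After 9 (withdraw($50)): balance=$875.24 total_interest=$25.24

Answer: 25.24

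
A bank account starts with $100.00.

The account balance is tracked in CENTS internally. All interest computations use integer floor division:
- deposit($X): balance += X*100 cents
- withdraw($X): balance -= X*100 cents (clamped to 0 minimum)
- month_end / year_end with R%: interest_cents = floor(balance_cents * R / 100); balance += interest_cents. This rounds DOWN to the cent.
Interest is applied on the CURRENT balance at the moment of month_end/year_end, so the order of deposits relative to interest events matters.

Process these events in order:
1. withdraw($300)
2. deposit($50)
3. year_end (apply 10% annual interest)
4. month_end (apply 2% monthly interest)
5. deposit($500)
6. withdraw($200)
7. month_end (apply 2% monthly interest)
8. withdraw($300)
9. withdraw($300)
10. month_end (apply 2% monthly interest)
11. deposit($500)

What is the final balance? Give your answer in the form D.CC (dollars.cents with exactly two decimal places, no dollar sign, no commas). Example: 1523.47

After 1 (withdraw($300)): balance=$0.00 total_interest=$0.00
After 2 (deposit($50)): balance=$50.00 total_interest=$0.00
After 3 (year_end (apply 10% annual interest)): balance=$55.00 total_interest=$5.00
After 4 (month_end (apply 2% monthly interest)): balance=$56.10 total_interest=$6.10
After 5 (deposit($500)): balance=$556.10 total_interest=$6.10
After 6 (withdraw($200)): balance=$356.10 total_interest=$6.10
After 7 (month_end (apply 2% monthly interest)): balance=$363.22 total_interest=$13.22
After 8 (withdraw($300)): balance=$63.22 total_interest=$13.22
After 9 (withdraw($300)): balance=$0.00 total_interest=$13.22
After 10 (month_end (apply 2% monthly interest)): balance=$0.00 total_interest=$13.22
After 11 (deposit($500)): balance=$500.00 total_interest=$13.22

Answer: 500.00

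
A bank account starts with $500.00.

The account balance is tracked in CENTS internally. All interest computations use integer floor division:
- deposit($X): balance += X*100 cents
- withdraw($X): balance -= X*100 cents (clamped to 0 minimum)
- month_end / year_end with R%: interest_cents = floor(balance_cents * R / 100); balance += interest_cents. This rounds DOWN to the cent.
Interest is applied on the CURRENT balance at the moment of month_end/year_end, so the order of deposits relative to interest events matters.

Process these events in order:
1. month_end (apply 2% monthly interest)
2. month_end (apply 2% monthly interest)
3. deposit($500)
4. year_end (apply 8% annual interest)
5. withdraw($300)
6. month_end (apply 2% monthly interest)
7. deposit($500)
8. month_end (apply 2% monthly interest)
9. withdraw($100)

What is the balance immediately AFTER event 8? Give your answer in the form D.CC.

After 1 (month_end (apply 2% monthly interest)): balance=$510.00 total_interest=$10.00
After 2 (month_end (apply 2% monthly interest)): balance=$520.20 total_interest=$20.20
After 3 (deposit($500)): balance=$1020.20 total_interest=$20.20
After 4 (year_end (apply 8% annual interest)): balance=$1101.81 total_interest=$101.81
After 5 (withdraw($300)): balance=$801.81 total_interest=$101.81
After 6 (month_end (apply 2% monthly interest)): balance=$817.84 total_interest=$117.84
After 7 (deposit($500)): balance=$1317.84 total_interest=$117.84
After 8 (month_end (apply 2% monthly interest)): balance=$1344.19 total_interest=$144.19

Answer: 1344.19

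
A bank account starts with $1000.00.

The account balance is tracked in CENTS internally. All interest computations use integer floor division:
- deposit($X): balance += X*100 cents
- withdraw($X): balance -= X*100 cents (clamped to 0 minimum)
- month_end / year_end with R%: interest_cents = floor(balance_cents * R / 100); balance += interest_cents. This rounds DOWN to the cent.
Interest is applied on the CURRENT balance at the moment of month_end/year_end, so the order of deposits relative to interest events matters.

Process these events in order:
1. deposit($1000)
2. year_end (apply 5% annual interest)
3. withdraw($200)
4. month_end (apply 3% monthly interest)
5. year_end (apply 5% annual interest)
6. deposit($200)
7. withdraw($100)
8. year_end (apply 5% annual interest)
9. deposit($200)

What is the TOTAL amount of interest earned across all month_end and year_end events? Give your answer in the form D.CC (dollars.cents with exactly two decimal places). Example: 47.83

After 1 (deposit($1000)): balance=$2000.00 total_interest=$0.00
After 2 (year_end (apply 5% annual interest)): balance=$2100.00 total_interest=$100.00
After 3 (withdraw($200)): balance=$1900.00 total_interest=$100.00
After 4 (month_end (apply 3% monthly interest)): balance=$1957.00 total_interest=$157.00
After 5 (year_end (apply 5% annual interest)): balance=$2054.85 total_interest=$254.85
After 6 (deposit($200)): balance=$2254.85 total_interest=$254.85
After 7 (withdraw($100)): balance=$2154.85 total_interest=$254.85
After 8 (year_end (apply 5% annual interest)): balance=$2262.59 total_interest=$362.59
After 9 (deposit($200)): balance=$2462.59 total_interest=$362.59

Answer: 362.59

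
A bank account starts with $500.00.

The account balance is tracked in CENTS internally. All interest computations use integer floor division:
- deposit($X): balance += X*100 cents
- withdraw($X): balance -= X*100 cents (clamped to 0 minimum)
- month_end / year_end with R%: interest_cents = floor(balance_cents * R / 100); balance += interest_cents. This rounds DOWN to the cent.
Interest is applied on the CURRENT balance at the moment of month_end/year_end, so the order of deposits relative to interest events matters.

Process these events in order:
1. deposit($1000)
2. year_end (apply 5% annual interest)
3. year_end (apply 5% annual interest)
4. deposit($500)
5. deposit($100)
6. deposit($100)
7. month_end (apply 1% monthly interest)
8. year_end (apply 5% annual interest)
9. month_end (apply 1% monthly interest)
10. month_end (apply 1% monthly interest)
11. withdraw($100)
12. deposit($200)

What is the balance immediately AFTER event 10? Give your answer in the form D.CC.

After 1 (deposit($1000)): balance=$1500.00 total_interest=$0.00
After 2 (year_end (apply 5% annual interest)): balance=$1575.00 total_interest=$75.00
After 3 (year_end (apply 5% annual interest)): balance=$1653.75 total_interest=$153.75
After 4 (deposit($500)): balance=$2153.75 total_interest=$153.75
After 5 (deposit($100)): balance=$2253.75 total_interest=$153.75
After 6 (deposit($100)): balance=$2353.75 total_interest=$153.75
After 7 (month_end (apply 1% monthly interest)): balance=$2377.28 total_interest=$177.28
After 8 (year_end (apply 5% annual interest)): balance=$2496.14 total_interest=$296.14
After 9 (month_end (apply 1% monthly interest)): balance=$2521.10 total_interest=$321.10
After 10 (month_end (apply 1% monthly interest)): balance=$2546.31 total_interest=$346.31

Answer: 2546.31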